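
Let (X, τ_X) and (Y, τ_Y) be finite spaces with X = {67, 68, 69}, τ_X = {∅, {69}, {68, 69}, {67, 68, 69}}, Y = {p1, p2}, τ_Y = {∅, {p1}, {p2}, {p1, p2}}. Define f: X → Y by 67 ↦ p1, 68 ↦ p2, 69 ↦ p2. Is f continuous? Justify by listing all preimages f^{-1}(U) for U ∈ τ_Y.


f is NOT continuous.

Compute f^{-1}(U) for each U ∈ τ_Y:
  U = ∅: f^{-1}(U) = ∅ ∈ τ_X ✓.
  U = {p1}: f^{-1}(U) = {67} ∉ τ_X ✗.
  U = {p2}: f^{-1}(U) = {68, 69} ∈ τ_X ✓.
  U = {p1, p2}: f^{-1}(U) = {67, 68, 69} ∈ τ_X ✓.
Found U = {p1} with f^{-1}(U) = {67} not in τ_X. Therefore f is NOT continuous.


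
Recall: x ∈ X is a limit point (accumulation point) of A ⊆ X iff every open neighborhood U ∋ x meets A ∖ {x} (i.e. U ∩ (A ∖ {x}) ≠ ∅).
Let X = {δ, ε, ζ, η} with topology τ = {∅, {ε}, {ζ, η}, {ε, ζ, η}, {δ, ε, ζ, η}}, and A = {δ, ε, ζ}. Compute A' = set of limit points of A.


A' = {δ, η}

For each x ∈ X, list the open sets U ∈ τ with x ∈ U, then check whether U ∩ (A ∖ {x}) ≠ ∅ for every such U.
  x = δ: opens ∋ x are {δ, ε, ζ, η}; each meets A ∖ {δ}, so x IS a limit point.
  x = ε: open {ε} ∋ x has {ε} ∩ (A ∖ {ε}) = ∅, so x is NOT a limit point.
  x = ζ: open {ζ, η} ∋ x has {ζ, η} ∩ (A ∖ {ζ}) = ∅, so x is NOT a limit point.
  x = η: opens ∋ x are {ζ, η}, {ε, ζ, η}, {δ, ε, ζ, η}; each meets A ∖ {η}, so x IS a limit point.
Collecting: A' = {δ, η}.


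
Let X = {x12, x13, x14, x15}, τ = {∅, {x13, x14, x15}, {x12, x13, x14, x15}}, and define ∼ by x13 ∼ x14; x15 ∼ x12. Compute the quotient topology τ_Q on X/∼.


X/∼ = {[x12=x15], [x13=x14]}; |τ_Q| = 2.

Equivalence classes: [x12=x15], [x13=x14].
Quotient map π: X → X/∼ sends x12 ↦ [x12=x15], x13 ↦ [x13=x14], x14 ↦ [x13=x14], x15 ↦ [x12=x15].
For each subset V ⊆ X/∼, compute π^{-1}(V) ⊆ X and check whether π^{-1}(V) ∈ τ. V is open in τ_Q iff π^{-1}(V) ∈ τ.
  V = {}: π^{-1}(V) = ∅ ∈ τ ✓.
  V = {[x12=x15]}: π^{-1}(V) = {x12, x15} ∉ τ ✗.
  V = {[x13=x14]}: π^{-1}(V) = {x13, x14} ∉ τ ✗.
  V = {[x12=x15], [x13=x14]}: π^{-1}(V) = {x12, x13, x14, x15} ∈ τ ✓.
Open sets in the quotient: τ_Q = {{}, {[x12=x15], [x13=x14]}} (2 elements).


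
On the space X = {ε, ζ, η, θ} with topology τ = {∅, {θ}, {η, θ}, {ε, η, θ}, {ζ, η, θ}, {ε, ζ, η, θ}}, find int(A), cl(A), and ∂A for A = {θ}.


int(A) = {θ}, cl(A) = {ε, ζ, η, θ}, ∂A = {ε, ζ, η}.

Closed sets in (X, τ) are complements of opens:
  closed(X, τ) = {∅, {ε}, {ζ}, {ε, ζ}, {ε, ζ, η}, {ε, ζ, η, θ}}.
int(A) = ⋃ {U ∈ τ : U ⊆ A}. Opens contained in A: ∅, {θ}.
Taking the union of these: int(A) = {θ}.
cl(A) = ⋂ {C closed : A ⊆ C}. Closed sets containing A: {ε, ζ, η, θ}.
Intersecting these: cl(A) = {ε, ζ, η, θ}.
∂A = cl(A) ∖ int(A) = {ε, ζ, η, θ} ∖ {θ} = {ε, ζ, η}.


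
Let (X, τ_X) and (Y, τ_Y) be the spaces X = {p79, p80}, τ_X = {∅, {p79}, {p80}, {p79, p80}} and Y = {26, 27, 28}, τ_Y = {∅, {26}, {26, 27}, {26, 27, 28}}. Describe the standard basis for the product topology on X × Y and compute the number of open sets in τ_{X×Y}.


Basis B = {∅ × ∅, {p79} × {26}, {p80} × {26}, {p79} × {26, 27}, {p79, p80} × {26}, {p80} × {26, 27}, {p79} × {26, 27, 28}, {p80} × {26, 27, 28}, {p79, p80} × {26, 27}, {p79, p80} × {26, 27, 28}}; |τ_{X×Y}| = 16.

Enumerate products U × V with U ∈ τ_X, V ∈ τ_Y (deduplicated):
  ∅ × ∅ = {} (∅)
  {p79} × {26} = {(p79,26)}
  {p80} × {26} = {(p80,26)}
  {p79} × {26, 27} = {(p79,26), (p79,27)}
  {p79, p80} × {26} = {(p79,26), (p80,26)}
  {p80} × {26, 27} = {(p80,26), (p80,27)}
  {p79} × {26, 27, 28} = {(p79,26), (p79,27), (p79,28)}
  {p80} × {26, 27, 28} = {(p80,26), (p80,27), (p80,28)}
  {p79, p80} × {26, 27} = {(p79,26), (p79,27), (p80,26), (p80,27)}
  {p79, p80} × {26, 27, 28} = {(p79,26), (p79,27), (p79,28), (p80,26), (p80,27), (p80,28)}
These 10 distinct sets form the basis B.
Close under arbitrary unions to get τ_{X×Y}; counting gives |τ_{X×Y}| = 16.


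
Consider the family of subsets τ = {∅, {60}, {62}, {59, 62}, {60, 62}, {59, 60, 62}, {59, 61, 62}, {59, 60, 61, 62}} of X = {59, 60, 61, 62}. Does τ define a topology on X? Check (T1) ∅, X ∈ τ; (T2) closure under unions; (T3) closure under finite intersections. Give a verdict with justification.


τ IS a topology on X.

Axiom (T1): ∅ ∈ τ? Yes; X ∈ τ? Yes.
Axiom (T2/T3): check pairwise unions and intersections of members of τ.
All pairwise intersections and unions checked — each lies in τ. Therefore τ satisfies (T1), (T2), (T3): it IS a topology on X.


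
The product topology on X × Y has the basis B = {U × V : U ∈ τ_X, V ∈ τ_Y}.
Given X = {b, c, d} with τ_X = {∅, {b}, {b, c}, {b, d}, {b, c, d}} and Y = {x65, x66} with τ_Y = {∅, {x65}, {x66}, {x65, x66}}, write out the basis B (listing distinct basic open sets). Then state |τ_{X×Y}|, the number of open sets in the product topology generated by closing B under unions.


Basis B = {∅ × ∅, {b} × {x65}, {b} × {x66}, {b} × {x65, x66}, {b, c} × {x65}, {b, d} × {x65}, {b, c} × {x66}, {b, d} × {x66}, {b, c, d} × {x65}, {b, c, d} × {x66}, {b, c} × {x65, x66}, {b, d} × {x65, x66}, {b, c, d} × {x65, x66}}; |τ_{X×Y}| = 25.

Enumerate products U × V with U ∈ τ_X, V ∈ τ_Y (deduplicated):
  ∅ × ∅ = {} (∅)
  {b} × {x65} = {(b,x65)}
  {b} × {x66} = {(b,x66)}
  {b} × {x65, x66} = {(b,x65), (b,x66)}
  {b, c} × {x65} = {(b,x65), (c,x65)}
  {b, d} × {x65} = {(b,x65), (d,x65)}
  {b, c} × {x66} = {(b,x66), (c,x66)}
  {b, d} × {x66} = {(b,x66), (d,x66)}
  {b, c, d} × {x65} = {(b,x65), (c,x65), (d,x65)}
  {b, c, d} × {x66} = {(b,x66), (c,x66), (d,x66)}
  {b, c} × {x65, x66} = {(b,x65), (b,x66), (c,x65), (c,x66)}
  {b, d} × {x65, x66} = {(b,x65), (b,x66), (d,x65), (d,x66)}
  {b, c, d} × {x65, x66} = {(b,x65), (b,x66), (c,x65), (c,x66), (d,x65), (d,x66)}
These 13 distinct sets form the basis B.
Close under arbitrary unions to get τ_{X×Y}; counting gives |τ_{X×Y}| = 25.


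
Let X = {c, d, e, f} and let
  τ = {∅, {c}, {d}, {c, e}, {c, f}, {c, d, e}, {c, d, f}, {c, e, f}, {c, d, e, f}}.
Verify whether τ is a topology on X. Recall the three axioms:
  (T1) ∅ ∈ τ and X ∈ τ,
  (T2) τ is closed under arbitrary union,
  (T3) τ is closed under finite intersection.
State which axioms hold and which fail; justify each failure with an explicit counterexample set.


τ is NOT a topology on X.

Axiom (T1): ∅ ∈ τ? Yes; X ∈ τ? Yes.
Axiom (T2/T3): check pairwise unions and intersections of members of τ.
Counterexample for (T2): {c} ∪ {d} = {c, d} ∉ τ. Therefore τ is NOT a topology.


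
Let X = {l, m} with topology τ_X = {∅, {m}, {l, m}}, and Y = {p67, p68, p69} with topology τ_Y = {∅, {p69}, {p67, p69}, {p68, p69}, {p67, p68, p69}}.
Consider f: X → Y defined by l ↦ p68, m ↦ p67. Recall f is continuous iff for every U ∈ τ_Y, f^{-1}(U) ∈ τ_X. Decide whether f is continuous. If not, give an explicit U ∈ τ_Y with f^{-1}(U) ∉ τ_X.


f is NOT continuous.

Compute f^{-1}(U) for each U ∈ τ_Y:
  U = ∅: f^{-1}(U) = ∅ ∈ τ_X ✓.
  U = {p69}: f^{-1}(U) = ∅ ∈ τ_X ✓.
  U = {p67, p69}: f^{-1}(U) = {m} ∈ τ_X ✓.
  U = {p68, p69}: f^{-1}(U) = {l} ∉ τ_X ✗.
  U = {p67, p68, p69}: f^{-1}(U) = {l, m} ∈ τ_X ✓.
Found U = {p68, p69} with f^{-1}(U) = {l} not in τ_X. Therefore f is NOT continuous.


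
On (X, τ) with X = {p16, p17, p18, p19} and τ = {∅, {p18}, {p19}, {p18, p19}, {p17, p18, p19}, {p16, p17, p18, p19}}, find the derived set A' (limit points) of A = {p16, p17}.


A' = {p16}

For each x ∈ X, list the open sets U ∈ τ with x ∈ U, then check whether U ∩ (A ∖ {x}) ≠ ∅ for every such U.
  x = p16: opens ∋ x are {p16, p17, p18, p19}; each meets A ∖ {p16}, so x IS a limit point.
  x = p17: open {p17, p18, p19} ∋ x has {p17, p18, p19} ∩ (A ∖ {p17}) = ∅, so x is NOT a limit point.
  x = p18: open {p18} ∋ x has {p18} ∩ (A ∖ {p18}) = ∅, so x is NOT a limit point.
  x = p19: open {p19} ∋ x has {p19} ∩ (A ∖ {p19}) = ∅, so x is NOT a limit point.
Collecting: A' = {p16}.


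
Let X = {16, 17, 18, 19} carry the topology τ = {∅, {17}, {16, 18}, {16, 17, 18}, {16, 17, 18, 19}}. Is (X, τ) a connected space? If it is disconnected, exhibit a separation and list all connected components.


(X, τ) is connected.

Find clopen sets (U ∈ τ with X ∖ U ∈ τ):
  U = ∅, X ∖ U = {16, 17, 18, 19} — both open, so U is clopen.
  U = {16, 17, 18, 19}, X ∖ U = ∅ — both open, so U is clopen.
Only trivial clopens (∅ and X) exist, so (X, τ) is connected.
Compute connected components by grouping points that agree on all clopens:
  component: {16, 17, 18, 19}


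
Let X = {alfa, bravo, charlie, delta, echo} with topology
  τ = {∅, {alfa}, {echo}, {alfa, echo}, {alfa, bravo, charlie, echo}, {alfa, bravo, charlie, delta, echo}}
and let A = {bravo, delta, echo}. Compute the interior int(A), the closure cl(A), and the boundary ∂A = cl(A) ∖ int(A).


int(A) = {echo}, cl(A) = {bravo, charlie, delta, echo}, ∂A = {bravo, charlie, delta}.

Closed sets in (X, τ) are complements of opens:
  closed(X, τ) = {∅, {delta}, {bravo, charlie, delta}, {alfa, bravo, charlie, delta}, {bravo, charlie, delta, echo}, {alfa, bravo, charlie, delta, echo}}.
int(A) = ⋃ {U ∈ τ : U ⊆ A}. Opens contained in A: ∅, {echo}.
Taking the union of these: int(A) = {echo}.
cl(A) = ⋂ {C closed : A ⊆ C}. Closed sets containing A: {bravo, charlie, delta, echo}, {alfa, bravo, charlie, delta, echo}.
Intersecting these: cl(A) = {bravo, charlie, delta, echo}.
∂A = cl(A) ∖ int(A) = {bravo, charlie, delta, echo} ∖ {echo} = {bravo, charlie, delta}.


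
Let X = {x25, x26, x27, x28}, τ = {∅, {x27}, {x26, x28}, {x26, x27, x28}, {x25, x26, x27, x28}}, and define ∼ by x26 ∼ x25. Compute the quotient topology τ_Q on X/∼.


X/∼ = {[x25=x26], [x27], [x28]}; |τ_Q| = 3.

Equivalence classes: [x25=x26], [x27], [x28].
Quotient map π: X → X/∼ sends x25 ↦ [x25=x26], x26 ↦ [x25=x26], x27 ↦ [x27], x28 ↦ [x28].
For each subset V ⊆ X/∼, compute π^{-1}(V) ⊆ X and check whether π^{-1}(V) ∈ τ. V is open in τ_Q iff π^{-1}(V) ∈ τ.
  V = {}: π^{-1}(V) = ∅ ∈ τ ✓.
  V = {[x25=x26]}: π^{-1}(V) = {x25, x26} ∉ τ ✗.
  V = {[x27]}: π^{-1}(V) = {x27} ∈ τ ✓.
  V = {[x25=x26], [x27]}: π^{-1}(V) = {x25, x26, x27} ∉ τ ✗.
  V = {[x28]}: π^{-1}(V) = {x28} ∉ τ ✗.
  V = {[x25=x26], [x28]}: π^{-1}(V) = {x25, x26, x28} ∉ τ ✗.
  V = {[x27], [x28]}: π^{-1}(V) = {x27, x28} ∉ τ ✗.
  V = {[x25=x26], [x27], [x28]}: π^{-1}(V) = {x25, x26, x27, x28} ∈ τ ✓.
Open sets in the quotient: τ_Q = {{}, {[x27]}, {[x25=x26], [x27], [x28]}} (3 elements).


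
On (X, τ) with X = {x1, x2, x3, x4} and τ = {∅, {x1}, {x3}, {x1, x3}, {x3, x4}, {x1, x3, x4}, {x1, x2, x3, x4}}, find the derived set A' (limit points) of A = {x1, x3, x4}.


A' = {x2, x4}

For each x ∈ X, list the open sets U ∈ τ with x ∈ U, then check whether U ∩ (A ∖ {x}) ≠ ∅ for every such U.
  x = x1: open {x1} ∋ x has {x1} ∩ (A ∖ {x1}) = ∅, so x is NOT a limit point.
  x = x2: opens ∋ x are {x1, x2, x3, x4}; each meets A ∖ {x2}, so x IS a limit point.
  x = x3: open {x3} ∋ x has {x3} ∩ (A ∖ {x3}) = ∅, so x is NOT a limit point.
  x = x4: opens ∋ x are {x3, x4}, {x1, x3, x4}, {x1, x2, x3, x4}; each meets A ∖ {x4}, so x IS a limit point.
Collecting: A' = {x2, x4}.


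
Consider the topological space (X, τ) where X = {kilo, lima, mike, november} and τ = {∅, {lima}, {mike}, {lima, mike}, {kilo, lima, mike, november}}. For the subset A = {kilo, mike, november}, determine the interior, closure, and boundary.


int(A) = {mike}, cl(A) = {kilo, mike, november}, ∂A = {kilo, november}.

Closed sets in (X, τ) are complements of opens:
  closed(X, τ) = {∅, {kilo, november}, {kilo, lima, november}, {kilo, mike, november}, {kilo, lima, mike, november}}.
int(A) = ⋃ {U ∈ τ : U ⊆ A}. Opens contained in A: ∅, {mike}.
Taking the union of these: int(A) = {mike}.
cl(A) = ⋂ {C closed : A ⊆ C}. Closed sets containing A: {kilo, mike, november}, {kilo, lima, mike, november}.
Intersecting these: cl(A) = {kilo, mike, november}.
∂A = cl(A) ∖ int(A) = {kilo, mike, november} ∖ {mike} = {kilo, november}.


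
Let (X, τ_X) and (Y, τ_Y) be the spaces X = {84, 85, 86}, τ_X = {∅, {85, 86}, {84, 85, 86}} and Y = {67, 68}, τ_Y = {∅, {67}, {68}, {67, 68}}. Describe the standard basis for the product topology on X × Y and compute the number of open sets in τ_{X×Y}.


Basis B = {∅ × ∅, {85, 86} × {67}, {85, 86} × {68}, {84, 85, 86} × {67}, {84, 85, 86} × {68}, {85, 86} × {67, 68}, {84, 85, 86} × {67, 68}}; |τ_{X×Y}| = 9.

Enumerate products U × V with U ∈ τ_X, V ∈ τ_Y (deduplicated):
  ∅ × ∅ = {} (∅)
  {85, 86} × {67} = {(85,67), (86,67)}
  {85, 86} × {68} = {(85,68), (86,68)}
  {84, 85, 86} × {67} = {(84,67), (85,67), (86,67)}
  {84, 85, 86} × {68} = {(84,68), (85,68), (86,68)}
  {85, 86} × {67, 68} = {(85,67), (85,68), (86,67), (86,68)}
  {84, 85, 86} × {67, 68} = {(84,67), (84,68), (85,67), (85,68), (86,67), (86,68)}
These 7 distinct sets form the basis B.
Close under arbitrary unions to get τ_{X×Y}; counting gives |τ_{X×Y}| = 9.


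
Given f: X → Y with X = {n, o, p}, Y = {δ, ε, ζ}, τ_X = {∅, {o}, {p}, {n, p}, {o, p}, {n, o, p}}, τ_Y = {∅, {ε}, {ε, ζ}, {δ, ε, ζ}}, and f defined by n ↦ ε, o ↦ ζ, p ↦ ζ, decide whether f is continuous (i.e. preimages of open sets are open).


f is NOT continuous.

Compute f^{-1}(U) for each U ∈ τ_Y:
  U = ∅: f^{-1}(U) = ∅ ∈ τ_X ✓.
  U = {ε}: f^{-1}(U) = {n} ∉ τ_X ✗.
  U = {ε, ζ}: f^{-1}(U) = {n, o, p} ∈ τ_X ✓.
  U = {δ, ε, ζ}: f^{-1}(U) = {n, o, p} ∈ τ_X ✓.
Found U = {ε} with f^{-1}(U) = {n} not in τ_X. Therefore f is NOT continuous.


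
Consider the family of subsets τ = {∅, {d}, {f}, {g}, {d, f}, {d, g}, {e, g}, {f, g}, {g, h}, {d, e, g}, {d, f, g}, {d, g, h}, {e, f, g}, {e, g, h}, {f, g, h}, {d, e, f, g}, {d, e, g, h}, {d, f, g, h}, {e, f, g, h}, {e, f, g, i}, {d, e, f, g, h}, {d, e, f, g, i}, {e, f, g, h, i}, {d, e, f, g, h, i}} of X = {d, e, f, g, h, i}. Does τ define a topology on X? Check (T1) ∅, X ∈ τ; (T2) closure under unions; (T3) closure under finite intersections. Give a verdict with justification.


τ IS a topology on X.

Axiom (T1): ∅ ∈ τ? Yes; X ∈ τ? Yes.
Axiom (T2/T3): check pairwise unions and intersections of members of τ.
All pairwise intersections and unions checked — each lies in τ. Therefore τ satisfies (T1), (T2), (T3): it IS a topology on X.


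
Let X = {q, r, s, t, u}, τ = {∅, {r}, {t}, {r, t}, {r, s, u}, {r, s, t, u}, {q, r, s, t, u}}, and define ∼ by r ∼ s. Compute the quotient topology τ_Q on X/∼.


X/∼ = {[q], [r=s], [t], [u]}; |τ_Q| = 5.

Equivalence classes: [q], [r=s], [t], [u].
Quotient map π: X → X/∼ sends q ↦ [q], r ↦ [r=s], s ↦ [r=s], t ↦ [t], u ↦ [u].
For each subset V ⊆ X/∼, compute π^{-1}(V) ⊆ X and check whether π^{-1}(V) ∈ τ. V is open in τ_Q iff π^{-1}(V) ∈ τ.
  V = {}: π^{-1}(V) = ∅ ∈ τ ✓.
  V = {[q]}: π^{-1}(V) = {q} ∉ τ ✗.
  V = {[r=s]}: π^{-1}(V) = {r, s} ∉ τ ✗.
  V = {[q], [r=s]}: π^{-1}(V) = {q, r, s} ∉ τ ✗.
  V = {[t]}: π^{-1}(V) = {t} ∈ τ ✓.
  V = {[q], [t]}: π^{-1}(V) = {q, t} ∉ τ ✗.
  V = {[r=s], [t]}: π^{-1}(V) = {r, s, t} ∉ τ ✗.
  V = {[q], [r=s], [t]}: π^{-1}(V) = {q, r, s, t} ∉ τ ✗.
  V = {[u]}: π^{-1}(V) = {u} ∉ τ ✗.
  V = {[q], [u]}: π^{-1}(V) = {q, u} ∉ τ ✗.
  V = {[r=s], [u]}: π^{-1}(V) = {r, s, u} ∈ τ ✓.
  V = {[q], [r=s], [u]}: π^{-1}(V) = {q, r, s, u} ∉ τ ✗.
  V = {[t], [u]}: π^{-1}(V) = {t, u} ∉ τ ✗.
  V = {[q], [t], [u]}: π^{-1}(V) = {q, t, u} ∉ τ ✗.
  V = {[r=s], [t], [u]}: π^{-1}(V) = {r, s, t, u} ∈ τ ✓.
  V = {[q], [r=s], [t], [u]}: π^{-1}(V) = {q, r, s, t, u} ∈ τ ✓.
Open sets in the quotient: τ_Q = {{}, {[t]}, {[r=s], [u]}, {[r=s], [t], [u]}, {[q], [r=s], [t], [u]}} (5 elements).


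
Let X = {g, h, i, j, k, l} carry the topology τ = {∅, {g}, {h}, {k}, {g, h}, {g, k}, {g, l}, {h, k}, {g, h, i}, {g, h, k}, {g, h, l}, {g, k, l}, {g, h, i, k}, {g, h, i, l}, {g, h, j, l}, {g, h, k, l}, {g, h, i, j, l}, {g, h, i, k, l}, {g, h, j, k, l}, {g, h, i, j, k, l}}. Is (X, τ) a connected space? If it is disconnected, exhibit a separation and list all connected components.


(X, τ) is disconnected; components = [{k}, {g, h, i, j, l}].

Find clopen sets (U ∈ τ with X ∖ U ∈ τ):
  U = ∅, X ∖ U = {g, h, i, j, k, l} — both open, so U is clopen.
  U = {k}, X ∖ U = {g, h, i, j, l} — both open, so U is clopen.
  U = {g, h, i, j, l}, X ∖ U = {k} — both open, so U is clopen.
  U = {g, h, i, j, k, l}, X ∖ U = ∅ — both open, so U is clopen.
Nontrivial clopen(s) exist: e.g. {g, h, i, j, l}. So (X, τ) is disconnected.
Compute connected components by grouping points that agree on all clopens:
  component: {k}
  component: {g, h, i, j, l}


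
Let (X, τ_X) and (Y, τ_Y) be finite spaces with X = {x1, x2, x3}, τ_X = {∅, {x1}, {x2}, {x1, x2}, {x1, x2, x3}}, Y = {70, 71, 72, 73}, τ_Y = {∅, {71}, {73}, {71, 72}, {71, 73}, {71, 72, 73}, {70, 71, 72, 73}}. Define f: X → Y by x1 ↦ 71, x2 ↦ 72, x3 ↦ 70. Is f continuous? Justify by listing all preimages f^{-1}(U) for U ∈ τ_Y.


f IS continuous.

Compute f^{-1}(U) for each U ∈ τ_Y:
  U = ∅: f^{-1}(U) = ∅ ∈ τ_X ✓.
  U = {71}: f^{-1}(U) = {x1} ∈ τ_X ✓.
  U = {73}: f^{-1}(U) = ∅ ∈ τ_X ✓.
  U = {71, 72}: f^{-1}(U) = {x1, x2} ∈ τ_X ✓.
  U = {71, 73}: f^{-1}(U) = {x1} ∈ τ_X ✓.
  U = {71, 72, 73}: f^{-1}(U) = {x1, x2} ∈ τ_X ✓.
  U = {70, 71, 72, 73}: f^{-1}(U) = {x1, x2, x3} ∈ τ_X ✓.
Every preimage lies in τ_X, so f IS continuous.


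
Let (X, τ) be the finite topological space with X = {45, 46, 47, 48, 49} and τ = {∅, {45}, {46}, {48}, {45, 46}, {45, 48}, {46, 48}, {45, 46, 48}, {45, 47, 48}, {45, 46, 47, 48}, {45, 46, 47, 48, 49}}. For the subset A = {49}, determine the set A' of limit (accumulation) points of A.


A' = ∅

For each x ∈ X, list the open sets U ∈ τ with x ∈ U, then check whether U ∩ (A ∖ {x}) ≠ ∅ for every such U.
  x = 45: open {45} ∋ x has {45} ∩ (A ∖ {45}) = ∅, so x is NOT a limit point.
  x = 46: open {46} ∋ x has {46} ∩ (A ∖ {46}) = ∅, so x is NOT a limit point.
  x = 47: open {45, 47, 48} ∋ x has {45, 47, 48} ∩ (A ∖ {47}) = ∅, so x is NOT a limit point.
  x = 48: open {48} ∋ x has {48} ∩ (A ∖ {48}) = ∅, so x is NOT a limit point.
  x = 49: open {45, 46, 47, 48, 49} ∋ x has {45, 46, 47, 48, 49} ∩ (A ∖ {49}) = ∅, so x is NOT a limit point.
Collecting: A' = ∅.


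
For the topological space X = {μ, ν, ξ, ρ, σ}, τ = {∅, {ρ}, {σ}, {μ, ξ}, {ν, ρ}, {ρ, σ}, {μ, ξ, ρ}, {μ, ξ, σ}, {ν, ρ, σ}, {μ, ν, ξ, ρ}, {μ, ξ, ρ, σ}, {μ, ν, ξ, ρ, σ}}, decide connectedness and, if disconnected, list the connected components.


(X, τ) is disconnected; components = [{σ}, {μ, ξ}, {ν, ρ}].

Find clopen sets (U ∈ τ with X ∖ U ∈ τ):
  U = ∅, X ∖ U = {μ, ν, ξ, ρ, σ} — both open, so U is clopen.
  U = {σ}, X ∖ U = {μ, ν, ξ, ρ} — both open, so U is clopen.
  U = {μ, ξ}, X ∖ U = {ν, ρ, σ} — both open, so U is clopen.
  U = {ν, ρ}, X ∖ U = {μ, ξ, σ} — both open, so U is clopen.
  U = {μ, ξ, σ}, X ∖ U = {ν, ρ} — both open, so U is clopen.
  U = {ν, ρ, σ}, X ∖ U = {μ, ξ} — both open, so U is clopen.
  U = {μ, ν, ξ, ρ}, X ∖ U = {σ} — both open, so U is clopen.
  U = {μ, ν, ξ, ρ, σ}, X ∖ U = ∅ — both open, so U is clopen.
Nontrivial clopen(s) exist: e.g. {μ, ξ}. So (X, τ) is disconnected.
Compute connected components by grouping points that agree on all clopens:
  component: {σ}
  component: {μ, ξ}
  component: {ν, ρ}


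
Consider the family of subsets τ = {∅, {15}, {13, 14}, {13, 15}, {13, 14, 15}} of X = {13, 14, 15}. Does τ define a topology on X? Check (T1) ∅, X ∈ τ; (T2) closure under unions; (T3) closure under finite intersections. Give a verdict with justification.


τ is NOT a topology on X.

Axiom (T1): ∅ ∈ τ? Yes; X ∈ τ? Yes.
Axiom (T2/T3): check pairwise unions and intersections of members of τ.
Counterexample for (T3): {13, 14} ∩ {13, 15} = {13} ∉ τ. Therefore τ is NOT a topology.


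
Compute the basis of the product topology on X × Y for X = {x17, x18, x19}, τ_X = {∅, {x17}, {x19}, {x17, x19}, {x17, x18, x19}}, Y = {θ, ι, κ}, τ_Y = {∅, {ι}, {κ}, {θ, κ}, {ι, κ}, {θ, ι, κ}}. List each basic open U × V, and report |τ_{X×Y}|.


Basis B = {∅ × ∅, {x17} × {ι}, {x17} × {κ}, {x19} × {ι}, {x19} × {κ}, {x17} × {θ, κ}, {x17} × {ι, κ}, {x17, x19} × {ι}, {x17, x19} × {κ}, {x19} × {θ, κ}, {x19} × {ι, κ}, {x17} × {θ, ι, κ}, {x17, x18, x19} × {ι}, {x17, x18, x19} × {κ}, {x19} × {θ, ι, κ}, {x17, x19} × {θ, κ}, {x17, x19} × {ι, κ}, {x17, x19} × {θ, ι, κ}, {x17, x18, x19} × {θ, κ}, {x17, x18, x19} × {ι, κ}, {x17, x18, x19} × {θ, ι, κ}}; |τ_{X×Y}| = 70.

Enumerate products U × V with U ∈ τ_X, V ∈ τ_Y (deduplicated):
  ∅ × ∅ = {} (∅)
  {x17} × {ι} = {(x17,ι)}
  {x17} × {κ} = {(x17,κ)}
  {x19} × {ι} = {(x19,ι)}
  {x19} × {κ} = {(x19,κ)}
  {x17} × {θ, κ} = {(x17,θ), (x17,κ)}
  {x17} × {ι, κ} = {(x17,ι), (x17,κ)}
  {x17, x19} × {ι} = {(x17,ι), (x19,ι)}
  {x17, x19} × {κ} = {(x17,κ), (x19,κ)}
  {x19} × {θ, κ} = {(x19,θ), (x19,κ)}
  {x19} × {ι, κ} = {(x19,ι), (x19,κ)}
  {x17} × {θ, ι, κ} = {(x17,θ), (x17,ι), (x17,κ)}
  {x17, x18, x19} × {ι} = {(x17,ι), (x18,ι), (x19,ι)}
  {x17, x18, x19} × {κ} = {(x17,κ), (x18,κ), (x19,κ)}
  {x19} × {θ, ι, κ} = {(x19,θ), (x19,ι), (x19,κ)}
  {x17, x19} × {θ, κ} = {(x17,θ), (x17,κ), (x19,θ), (x19,κ)}
  {x17, x19} × {ι, κ} = {(x17,ι), (x17,κ), (x19,ι), (x19,κ)}
  {x17, x19} × {θ, ι, κ} = {(x17,θ), (x17,ι), (x17,κ), (x19,θ), (x19,ι), (x19,κ)}
  {x17, x18, x19} × {θ, κ} = {(x17,θ), (x17,κ), (x18,θ), (x18,κ), (x19,θ), (x19,κ)}
  {x17, x18, x19} × {ι, κ} = {(x17,ι), (x17,κ), (x18,ι), (x18,κ), (x19,ι), (x19,κ)}
  {x17, x18, x19} × {θ, ι, κ} = {(x17,θ), (x17,ι), (x17,κ), (x18,θ), (x18,ι), (x18,κ), (x19,θ), (x19,ι), (x19,κ)}
These 21 distinct sets form the basis B.
Close under arbitrary unions to get τ_{X×Y}; counting gives |τ_{X×Y}| = 70.


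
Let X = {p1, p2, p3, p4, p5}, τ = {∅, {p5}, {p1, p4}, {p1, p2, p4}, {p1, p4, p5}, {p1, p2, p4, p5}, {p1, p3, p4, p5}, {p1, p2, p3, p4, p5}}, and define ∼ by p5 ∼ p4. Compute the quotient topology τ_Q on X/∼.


X/∼ = {[p1], [p2], [p3], [p4=p5]}; |τ_Q| = 5.

Equivalence classes: [p1], [p2], [p3], [p4=p5].
Quotient map π: X → X/∼ sends p1 ↦ [p1], p2 ↦ [p2], p3 ↦ [p3], p4 ↦ [p4=p5], p5 ↦ [p4=p5].
For each subset V ⊆ X/∼, compute π^{-1}(V) ⊆ X and check whether π^{-1}(V) ∈ τ. V is open in τ_Q iff π^{-1}(V) ∈ τ.
  V = {}: π^{-1}(V) = ∅ ∈ τ ✓.
  V = {[p1]}: π^{-1}(V) = {p1} ∉ τ ✗.
  V = {[p2]}: π^{-1}(V) = {p2} ∉ τ ✗.
  V = {[p1], [p2]}: π^{-1}(V) = {p1, p2} ∉ τ ✗.
  V = {[p3]}: π^{-1}(V) = {p3} ∉ τ ✗.
  V = {[p1], [p3]}: π^{-1}(V) = {p1, p3} ∉ τ ✗.
  V = {[p2], [p3]}: π^{-1}(V) = {p2, p3} ∉ τ ✗.
  V = {[p1], [p2], [p3]}: π^{-1}(V) = {p1, p2, p3} ∉ τ ✗.
  V = {[p4=p5]}: π^{-1}(V) = {p4, p5} ∉ τ ✗.
  V = {[p1], [p4=p5]}: π^{-1}(V) = {p1, p4, p5} ∈ τ ✓.
  V = {[p2], [p4=p5]}: π^{-1}(V) = {p2, p4, p5} ∉ τ ✗.
  V = {[p1], [p2], [p4=p5]}: π^{-1}(V) = {p1, p2, p4, p5} ∈ τ ✓.
  V = {[p3], [p4=p5]}: π^{-1}(V) = {p3, p4, p5} ∉ τ ✗.
  V = {[p1], [p3], [p4=p5]}: π^{-1}(V) = {p1, p3, p4, p5} ∈ τ ✓.
  V = {[p2], [p3], [p4=p5]}: π^{-1}(V) = {p2, p3, p4, p5} ∉ τ ✗.
  V = {[p1], [p2], [p3], [p4=p5]}: π^{-1}(V) = {p1, p2, p3, p4, p5} ∈ τ ✓.
Open sets in the quotient: τ_Q = {{}, {[p1], [p4=p5]}, {[p1], [p2], [p4=p5]}, {[p1], [p3], [p4=p5]}, {[p1], [p2], [p3], [p4=p5]}} (5 elements).


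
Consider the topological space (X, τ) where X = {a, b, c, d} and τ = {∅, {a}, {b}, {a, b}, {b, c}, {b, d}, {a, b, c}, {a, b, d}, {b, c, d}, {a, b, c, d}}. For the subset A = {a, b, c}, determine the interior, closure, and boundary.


int(A) = {a, b, c}, cl(A) = {a, b, c, d}, ∂A = {d}.

Closed sets in (X, τ) are complements of opens:
  closed(X, τ) = {∅, {a}, {c}, {d}, {a, c}, {a, d}, {c, d}, {a, c, d}, {b, c, d}, {a, b, c, d}}.
int(A) = ⋃ {U ∈ τ : U ⊆ A}. Opens contained in A: ∅, {a}, {b}, {a, b}, {b, c}, {a, b, c}.
Taking the union of these: int(A) = {a, b, c}.
cl(A) = ⋂ {C closed : A ⊆ C}. Closed sets containing A: {a, b, c, d}.
Intersecting these: cl(A) = {a, b, c, d}.
∂A = cl(A) ∖ int(A) = {a, b, c, d} ∖ {a, b, c} = {d}.


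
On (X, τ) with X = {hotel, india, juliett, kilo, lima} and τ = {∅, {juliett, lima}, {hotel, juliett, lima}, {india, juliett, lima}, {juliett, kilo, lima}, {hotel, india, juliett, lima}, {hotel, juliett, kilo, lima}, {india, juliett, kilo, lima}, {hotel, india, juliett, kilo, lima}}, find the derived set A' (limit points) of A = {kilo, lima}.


A' = {hotel, india, juliett, kilo}

For each x ∈ X, list the open sets U ∈ τ with x ∈ U, then check whether U ∩ (A ∖ {x}) ≠ ∅ for every such U.
  x = hotel: opens ∋ x are {hotel, juliett, lima}, {hotel, india, juliett, lima}, {hotel, juliett, kilo, lima}, {hotel, india, juliett, kilo, lima}; each meets A ∖ {hotel}, so x IS a limit point.
  x = india: opens ∋ x are {india, juliett, lima}, {hotel, india, juliett, lima}, {india, juliett, kilo, lima}, {hotel, india, juliett, kilo, lima}; each meets A ∖ {india}, so x IS a limit point.
  x = juliett: opens ∋ x are {juliett, lima}, {hotel, juliett, lima}, {india, juliett, lima}, {juliett, kilo, lima}, {hotel, india, juliett, lima}, {hotel, juliett, kilo, lima}, {india, juliett, kilo, lima}, {hotel, india, juliett, kilo, lima}; each meets A ∖ {juliett}, so x IS a limit point.
  x = kilo: opens ∋ x are {juliett, kilo, lima}, {hotel, juliett, kilo, lima}, {india, juliett, kilo, lima}, {hotel, india, juliett, kilo, lima}; each meets A ∖ {kilo}, so x IS a limit point.
  x = lima: open {juliett, lima} ∋ x has {juliett, lima} ∩ (A ∖ {lima}) = ∅, so x is NOT a limit point.
Collecting: A' = {hotel, india, juliett, kilo}.


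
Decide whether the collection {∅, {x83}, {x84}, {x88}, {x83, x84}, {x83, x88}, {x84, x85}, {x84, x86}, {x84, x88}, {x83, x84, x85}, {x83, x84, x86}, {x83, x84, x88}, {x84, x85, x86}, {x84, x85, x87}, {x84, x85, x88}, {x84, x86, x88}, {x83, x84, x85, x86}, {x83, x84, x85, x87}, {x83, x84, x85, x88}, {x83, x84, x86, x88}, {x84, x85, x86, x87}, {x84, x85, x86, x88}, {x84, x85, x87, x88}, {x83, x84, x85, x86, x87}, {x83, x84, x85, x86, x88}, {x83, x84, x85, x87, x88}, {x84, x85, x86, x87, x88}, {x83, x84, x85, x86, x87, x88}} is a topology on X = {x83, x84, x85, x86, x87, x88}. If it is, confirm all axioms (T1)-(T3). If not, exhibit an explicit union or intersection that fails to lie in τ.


τ IS a topology on X.

Axiom (T1): ∅ ∈ τ? Yes; X ∈ τ? Yes.
Axiom (T2/T3): check pairwise unions and intersections of members of τ.
All pairwise intersections and unions checked — each lies in τ. Therefore τ satisfies (T1), (T2), (T3): it IS a topology on X.


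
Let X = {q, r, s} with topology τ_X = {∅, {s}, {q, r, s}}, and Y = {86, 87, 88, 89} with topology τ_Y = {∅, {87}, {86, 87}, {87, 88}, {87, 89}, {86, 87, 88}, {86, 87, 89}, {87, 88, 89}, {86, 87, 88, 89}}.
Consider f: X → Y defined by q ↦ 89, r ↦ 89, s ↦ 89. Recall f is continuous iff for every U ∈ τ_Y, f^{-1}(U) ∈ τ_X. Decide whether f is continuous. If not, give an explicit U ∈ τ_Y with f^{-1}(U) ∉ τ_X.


f IS continuous.

Compute f^{-1}(U) for each U ∈ τ_Y:
  U = ∅: f^{-1}(U) = ∅ ∈ τ_X ✓.
  U = {87}: f^{-1}(U) = ∅ ∈ τ_X ✓.
  U = {86, 87}: f^{-1}(U) = ∅ ∈ τ_X ✓.
  U = {87, 88}: f^{-1}(U) = ∅ ∈ τ_X ✓.
  U = {87, 89}: f^{-1}(U) = {q, r, s} ∈ τ_X ✓.
  U = {86, 87, 88}: f^{-1}(U) = ∅ ∈ τ_X ✓.
  U = {86, 87, 89}: f^{-1}(U) = {q, r, s} ∈ τ_X ✓.
  U = {87, 88, 89}: f^{-1}(U) = {q, r, s} ∈ τ_X ✓.
  U = {86, 87, 88, 89}: f^{-1}(U) = {q, r, s} ∈ τ_X ✓.
Every preimage lies in τ_X, so f IS continuous.


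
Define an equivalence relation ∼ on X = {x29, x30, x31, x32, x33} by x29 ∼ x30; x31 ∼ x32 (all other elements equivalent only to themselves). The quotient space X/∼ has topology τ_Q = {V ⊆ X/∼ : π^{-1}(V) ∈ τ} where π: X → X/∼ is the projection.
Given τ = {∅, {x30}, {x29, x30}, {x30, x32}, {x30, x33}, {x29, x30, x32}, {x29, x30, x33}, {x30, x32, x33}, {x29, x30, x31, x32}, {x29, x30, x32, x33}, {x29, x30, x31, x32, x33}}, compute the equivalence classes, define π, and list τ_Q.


X/∼ = {[x29=x30], [x31=x32], [x33]}; |τ_Q| = 5.

Equivalence classes: [x29=x30], [x31=x32], [x33].
Quotient map π: X → X/∼ sends x29 ↦ [x29=x30], x30 ↦ [x29=x30], x31 ↦ [x31=x32], x32 ↦ [x31=x32], x33 ↦ [x33].
For each subset V ⊆ X/∼, compute π^{-1}(V) ⊆ X and check whether π^{-1}(V) ∈ τ. V is open in τ_Q iff π^{-1}(V) ∈ τ.
  V = {}: π^{-1}(V) = ∅ ∈ τ ✓.
  V = {[x29=x30]}: π^{-1}(V) = {x29, x30} ∈ τ ✓.
  V = {[x31=x32]}: π^{-1}(V) = {x31, x32} ∉ τ ✗.
  V = {[x29=x30], [x31=x32]}: π^{-1}(V) = {x29, x30, x31, x32} ∈ τ ✓.
  V = {[x33]}: π^{-1}(V) = {x33} ∉ τ ✗.
  V = {[x29=x30], [x33]}: π^{-1}(V) = {x29, x30, x33} ∈ τ ✓.
  V = {[x31=x32], [x33]}: π^{-1}(V) = {x31, x32, x33} ∉ τ ✗.
  V = {[x29=x30], [x31=x32], [x33]}: π^{-1}(V) = {x29, x30, x31, x32, x33} ∈ τ ✓.
Open sets in the quotient: τ_Q = {{}, {[x29=x30]}, {[x29=x30], [x31=x32]}, {[x29=x30], [x33]}, {[x29=x30], [x31=x32], [x33]}} (5 elements).


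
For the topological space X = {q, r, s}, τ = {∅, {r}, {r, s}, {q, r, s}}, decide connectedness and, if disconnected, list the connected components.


(X, τ) is connected.

Find clopen sets (U ∈ τ with X ∖ U ∈ τ):
  U = ∅, X ∖ U = {q, r, s} — both open, so U is clopen.
  U = {q, r, s}, X ∖ U = ∅ — both open, so U is clopen.
Only trivial clopens (∅ and X) exist, so (X, τ) is connected.
Compute connected components by grouping points that agree on all clopens:
  component: {q, r, s}


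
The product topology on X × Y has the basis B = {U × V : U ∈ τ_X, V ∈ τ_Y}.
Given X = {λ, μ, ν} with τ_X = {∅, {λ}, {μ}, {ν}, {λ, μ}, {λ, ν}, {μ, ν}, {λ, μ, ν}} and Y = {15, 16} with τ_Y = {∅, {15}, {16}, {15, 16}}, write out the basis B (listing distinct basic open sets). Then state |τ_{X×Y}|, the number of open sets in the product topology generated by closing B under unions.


Basis B = {∅ × ∅, {λ} × {15}, {λ} × {16}, {μ} × {15}, {μ} × {16}, {ν} × {15}, {ν} × {16}, {λ} × {15, 16}, {λ, μ} × {15}, {λ, ν} × {15}, {λ, μ} × {16}, {λ, ν} × {16}, {μ} × {15, 16}, {μ, ν} × {15}, {μ, ν} × {16}, {ν} × {15, 16}, {λ, μ, ν} × {15}, {λ, μ, ν} × {16}, {λ, μ} × {15, 16}, {λ, ν} × {15, 16}, {μ, ν} × {15, 16}, {λ, μ, ν} × {15, 16}}; |τ_{X×Y}| = 64.

Enumerate products U × V with U ∈ τ_X, V ∈ τ_Y (deduplicated):
  ∅ × ∅ = {} (∅)
  {λ} × {15} = {(λ,15)}
  {λ} × {16} = {(λ,16)}
  {μ} × {15} = {(μ,15)}
  {μ} × {16} = {(μ,16)}
  {ν} × {15} = {(ν,15)}
  {ν} × {16} = {(ν,16)}
  {λ} × {15, 16} = {(λ,15), (λ,16)}
  {λ, μ} × {15} = {(λ,15), (μ,15)}
  {λ, ν} × {15} = {(λ,15), (ν,15)}
  {λ, μ} × {16} = {(λ,16), (μ,16)}
  {λ, ν} × {16} = {(λ,16), (ν,16)}
  {μ} × {15, 16} = {(μ,15), (μ,16)}
  {μ, ν} × {15} = {(μ,15), (ν,15)}
  {μ, ν} × {16} = {(μ,16), (ν,16)}
  {ν} × {15, 16} = {(ν,15), (ν,16)}
  {λ, μ, ν} × {15} = {(λ,15), (μ,15), (ν,15)}
  {λ, μ, ν} × {16} = {(λ,16), (μ,16), (ν,16)}
  {λ, μ} × {15, 16} = {(λ,15), (λ,16), (μ,15), (μ,16)}
  {λ, ν} × {15, 16} = {(λ,15), (λ,16), (ν,15), (ν,16)}
  {μ, ν} × {15, 16} = {(μ,15), (μ,16), (ν,15), (ν,16)}
  {λ, μ, ν} × {15, 16} = {(λ,15), (λ,16), (μ,15), (μ,16), (ν,15), (ν,16)}
These 22 distinct sets form the basis B.
Close under arbitrary unions to get τ_{X×Y}; counting gives |τ_{X×Y}| = 64.


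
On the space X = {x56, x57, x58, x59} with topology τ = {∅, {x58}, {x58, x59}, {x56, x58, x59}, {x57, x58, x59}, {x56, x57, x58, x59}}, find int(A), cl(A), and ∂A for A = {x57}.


int(A) = ∅, cl(A) = {x57}, ∂A = {x57}.

Closed sets in (X, τ) are complements of opens:
  closed(X, τ) = {∅, {x56}, {x57}, {x56, x57}, {x56, x57, x59}, {x56, x57, x58, x59}}.
int(A) = ⋃ {U ∈ τ : U ⊆ A}. Opens contained in A: ∅.
Taking the union of these: int(A) = ∅.
cl(A) = ⋂ {C closed : A ⊆ C}. Closed sets containing A: {x57}, {x56, x57}, {x56, x57, x59}, {x56, x57, x58, x59}.
Intersecting these: cl(A) = {x57}.
∂A = cl(A) ∖ int(A) = {x57} ∖ ∅ = {x57}.


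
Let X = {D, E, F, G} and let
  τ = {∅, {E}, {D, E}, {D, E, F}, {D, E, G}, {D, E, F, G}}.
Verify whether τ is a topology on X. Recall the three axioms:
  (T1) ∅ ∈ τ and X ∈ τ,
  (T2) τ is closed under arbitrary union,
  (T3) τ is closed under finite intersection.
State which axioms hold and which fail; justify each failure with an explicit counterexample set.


τ IS a topology on X.

Axiom (T1): ∅ ∈ τ? Yes; X ∈ τ? Yes.
Axiom (T2/T3): check pairwise unions and intersections of members of τ.
All pairwise intersections and unions checked — each lies in τ. Therefore τ satisfies (T1), (T2), (T3): it IS a topology on X.


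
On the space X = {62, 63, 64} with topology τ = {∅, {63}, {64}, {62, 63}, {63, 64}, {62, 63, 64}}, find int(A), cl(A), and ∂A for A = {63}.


int(A) = {63}, cl(A) = {62, 63}, ∂A = {62}.

Closed sets in (X, τ) are complements of opens:
  closed(X, τ) = {∅, {62}, {64}, {62, 63}, {62, 64}, {62, 63, 64}}.
int(A) = ⋃ {U ∈ τ : U ⊆ A}. Opens contained in A: ∅, {63}.
Taking the union of these: int(A) = {63}.
cl(A) = ⋂ {C closed : A ⊆ C}. Closed sets containing A: {62, 63}, {62, 63, 64}.
Intersecting these: cl(A) = {62, 63}.
∂A = cl(A) ∖ int(A) = {62, 63} ∖ {63} = {62}.


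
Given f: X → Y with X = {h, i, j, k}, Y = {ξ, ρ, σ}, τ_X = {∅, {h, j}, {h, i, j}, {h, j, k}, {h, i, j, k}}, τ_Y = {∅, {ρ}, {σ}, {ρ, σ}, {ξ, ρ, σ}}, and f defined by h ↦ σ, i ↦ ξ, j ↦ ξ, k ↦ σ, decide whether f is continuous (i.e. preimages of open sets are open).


f is NOT continuous.

Compute f^{-1}(U) for each U ∈ τ_Y:
  U = ∅: f^{-1}(U) = ∅ ∈ τ_X ✓.
  U = {ρ}: f^{-1}(U) = ∅ ∈ τ_X ✓.
  U = {σ}: f^{-1}(U) = {h, k} ∉ τ_X ✗.
  U = {ρ, σ}: f^{-1}(U) = {h, k} ∉ τ_X ✗.
  U = {ξ, ρ, σ}: f^{-1}(U) = {h, i, j, k} ∈ τ_X ✓.
Found U = {σ} with f^{-1}(U) = {h, k} not in τ_X. Therefore f is NOT continuous.


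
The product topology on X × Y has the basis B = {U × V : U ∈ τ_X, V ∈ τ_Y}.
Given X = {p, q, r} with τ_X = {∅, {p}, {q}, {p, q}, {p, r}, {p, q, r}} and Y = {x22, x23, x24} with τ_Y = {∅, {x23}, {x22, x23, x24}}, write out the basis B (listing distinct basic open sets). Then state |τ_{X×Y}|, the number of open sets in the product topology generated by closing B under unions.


Basis B = {∅ × ∅, {p} × {x23}, {q} × {x23}, {p, q} × {x23}, {p, r} × {x23}, {p} × {x22, x23, x24}, {p, q, r} × {x23}, {q} × {x22, x23, x24}, {p, q} × {x22, x23, x24}, {p, r} × {x22, x23, x24}, {p, q, r} × {x22, x23, x24}}; |τ_{X×Y}| = 18.

Enumerate products U × V with U ∈ τ_X, V ∈ τ_Y (deduplicated):
  ∅ × ∅ = {} (∅)
  {p} × {x23} = {(p,x23)}
  {q} × {x23} = {(q,x23)}
  {p, q} × {x23} = {(p,x23), (q,x23)}
  {p, r} × {x23} = {(p,x23), (r,x23)}
  {p} × {x22, x23, x24} = {(p,x22), (p,x23), (p,x24)}
  {p, q, r} × {x23} = {(p,x23), (q,x23), (r,x23)}
  {q} × {x22, x23, x24} = {(q,x22), (q,x23), (q,x24)}
  {p, q} × {x22, x23, x24} = {(p,x22), (p,x23), (p,x24), (q,x22), (q,x23), (q,x24)}
  {p, r} × {x22, x23, x24} = {(p,x22), (p,x23), (p,x24), (r,x22), (r,x23), (r,x24)}
  {p, q, r} × {x22, x23, x24} = {(p,x22), (p,x23), (p,x24), (q,x22), (q,x23), (q,x24), (r,x22), (r,x23), (r,x24)}
These 11 distinct sets form the basis B.
Close under arbitrary unions to get τ_{X×Y}; counting gives |τ_{X×Y}| = 18.


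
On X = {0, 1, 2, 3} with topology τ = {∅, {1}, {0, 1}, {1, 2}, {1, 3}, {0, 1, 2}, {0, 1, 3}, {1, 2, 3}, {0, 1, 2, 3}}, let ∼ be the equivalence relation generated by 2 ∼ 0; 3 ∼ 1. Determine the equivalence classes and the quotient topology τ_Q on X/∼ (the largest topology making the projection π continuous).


X/∼ = {[0=2], [1=3]}; |τ_Q| = 3.

Equivalence classes: [0=2], [1=3].
Quotient map π: X → X/∼ sends 0 ↦ [0=2], 1 ↦ [1=3], 2 ↦ [0=2], 3 ↦ [1=3].
For each subset V ⊆ X/∼, compute π^{-1}(V) ⊆ X and check whether π^{-1}(V) ∈ τ. V is open in τ_Q iff π^{-1}(V) ∈ τ.
  V = {}: π^{-1}(V) = ∅ ∈ τ ✓.
  V = {[0=2]}: π^{-1}(V) = {0, 2} ∉ τ ✗.
  V = {[1=3]}: π^{-1}(V) = {1, 3} ∈ τ ✓.
  V = {[0=2], [1=3]}: π^{-1}(V) = {0, 1, 2, 3} ∈ τ ✓.
Open sets in the quotient: τ_Q = {{}, {[1=3]}, {[0=2], [1=3]}} (3 elements).


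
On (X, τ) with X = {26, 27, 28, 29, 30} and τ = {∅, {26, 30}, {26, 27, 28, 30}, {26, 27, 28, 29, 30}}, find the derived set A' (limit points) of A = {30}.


A' = {26, 27, 28, 29}

For each x ∈ X, list the open sets U ∈ τ with x ∈ U, then check whether U ∩ (A ∖ {x}) ≠ ∅ for every such U.
  x = 26: opens ∋ x are {26, 30}, {26, 27, 28, 30}, {26, 27, 28, 29, 30}; each meets A ∖ {26}, so x IS a limit point.
  x = 27: opens ∋ x are {26, 27, 28, 30}, {26, 27, 28, 29, 30}; each meets A ∖ {27}, so x IS a limit point.
  x = 28: opens ∋ x are {26, 27, 28, 30}, {26, 27, 28, 29, 30}; each meets A ∖ {28}, so x IS a limit point.
  x = 29: opens ∋ x are {26, 27, 28, 29, 30}; each meets A ∖ {29}, so x IS a limit point.
  x = 30: open {26, 30} ∋ x has {26, 30} ∩ (A ∖ {30}) = ∅, so x is NOT a limit point.
Collecting: A' = {26, 27, 28, 29}.


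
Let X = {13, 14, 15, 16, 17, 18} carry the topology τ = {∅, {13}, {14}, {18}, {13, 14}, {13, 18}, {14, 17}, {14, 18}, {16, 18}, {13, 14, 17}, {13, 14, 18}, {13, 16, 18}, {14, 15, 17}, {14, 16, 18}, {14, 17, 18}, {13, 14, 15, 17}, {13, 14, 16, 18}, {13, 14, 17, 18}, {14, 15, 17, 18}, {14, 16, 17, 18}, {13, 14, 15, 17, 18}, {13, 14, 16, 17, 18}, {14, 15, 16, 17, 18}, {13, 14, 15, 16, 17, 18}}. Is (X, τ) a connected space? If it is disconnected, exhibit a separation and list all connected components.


(X, τ) is disconnected; components = [{13}, {16, 18}, {14, 15, 17}].

Find clopen sets (U ∈ τ with X ∖ U ∈ τ):
  U = ∅, X ∖ U = {13, 14, 15, 16, 17, 18} — both open, so U is clopen.
  U = {13}, X ∖ U = {14, 15, 16, 17, 18} — both open, so U is clopen.
  U = {16, 18}, X ∖ U = {13, 14, 15, 17} — both open, so U is clopen.
  U = {13, 16, 18}, X ∖ U = {14, 15, 17} — both open, so U is clopen.
  U = {14, 15, 17}, X ∖ U = {13, 16, 18} — both open, so U is clopen.
  U = {13, 14, 15, 17}, X ∖ U = {16, 18} — both open, so U is clopen.
  U = {14, 15, 16, 17, 18}, X ∖ U = {13} — both open, so U is clopen.
  U = {13, 14, 15, 16, 17, 18}, X ∖ U = ∅ — both open, so U is clopen.
Nontrivial clopen(s) exist: e.g. {14, 15, 16, 17, 18}. So (X, τ) is disconnected.
Compute connected components by grouping points that agree on all clopens:
  component: {13}
  component: {16, 18}
  component: {14, 15, 17}


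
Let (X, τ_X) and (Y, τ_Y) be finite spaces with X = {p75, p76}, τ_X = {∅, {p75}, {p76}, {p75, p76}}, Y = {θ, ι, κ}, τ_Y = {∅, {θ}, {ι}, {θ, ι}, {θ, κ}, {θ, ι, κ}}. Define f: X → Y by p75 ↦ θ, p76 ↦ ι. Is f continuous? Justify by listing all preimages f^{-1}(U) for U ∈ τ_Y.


f IS continuous.

Compute f^{-1}(U) for each U ∈ τ_Y:
  U = ∅: f^{-1}(U) = ∅ ∈ τ_X ✓.
  U = {θ}: f^{-1}(U) = {p75} ∈ τ_X ✓.
  U = {ι}: f^{-1}(U) = {p76} ∈ τ_X ✓.
  U = {θ, ι}: f^{-1}(U) = {p75, p76} ∈ τ_X ✓.
  U = {θ, κ}: f^{-1}(U) = {p75} ∈ τ_X ✓.
  U = {θ, ι, κ}: f^{-1}(U) = {p75, p76} ∈ τ_X ✓.
Every preimage lies in τ_X, so f IS continuous.
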